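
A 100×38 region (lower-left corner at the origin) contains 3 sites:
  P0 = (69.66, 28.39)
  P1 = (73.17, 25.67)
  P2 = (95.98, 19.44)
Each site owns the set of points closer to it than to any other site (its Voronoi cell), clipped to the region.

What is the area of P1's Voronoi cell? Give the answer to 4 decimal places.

Area of P1's cell: 699.6452

1. box [0,100]×[0,38]: [(0, 0) (100, 0) (100, 38) (0, 38)]
2. ⊥bis P1·P0 via (71.415,27.03): [(50.4687, 0) (100, 0) (100, 38) (79.916, 38)]  |A|=1322.6918
3. ⊥bis P1·P2 via (84.575,22.555): [(50.4687, 0) (78.4146, 0) (88.7934, 38) (79.916, 38)]  |A|=699.6452
4. canonical 4-gon: [(50.4687, 0) (78.4146, 0) (88.7934, 38) (79.916, 38)]
5. shoelace: 699.6452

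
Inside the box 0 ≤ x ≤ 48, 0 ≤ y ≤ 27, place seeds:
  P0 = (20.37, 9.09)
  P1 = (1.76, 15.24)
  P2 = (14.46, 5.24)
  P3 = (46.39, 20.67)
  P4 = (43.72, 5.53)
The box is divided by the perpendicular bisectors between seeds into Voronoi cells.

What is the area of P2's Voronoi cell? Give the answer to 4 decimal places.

Area of P2's cell: 168.7350

1. box [0,48]×[0,27]: [(0, 0) (48, 0) (48, 27) (0, 27)]
2. ⊥bis P2·P0 via (17.415,7.165): [(0, 0) (22.0826, 0) (4.4937, 27) (0, 27)]  |A|=358.7797
3. ⊥bis P2·P1 via (8.11,10.24): [(0.047, 0) (22.0826, 0) (12.1059, 15.3148)]  |A|=168.735
4. ⊥bis P2·P3 via (30.425,12.955): [(0.047, 0) (22.0826, 0) (12.1059, 15.3148)]  |A|=168.735
5. ⊥bis P2·P4 via (29.09,5.385): [(0.047, 0) (22.0826, 0) (12.1059, 15.3148)]  |A|=168.735
6. canonical 3-gon: [(0.047, 0) (22.0826, 0) (12.1059, 15.3148)]
7. shoelace: 168.735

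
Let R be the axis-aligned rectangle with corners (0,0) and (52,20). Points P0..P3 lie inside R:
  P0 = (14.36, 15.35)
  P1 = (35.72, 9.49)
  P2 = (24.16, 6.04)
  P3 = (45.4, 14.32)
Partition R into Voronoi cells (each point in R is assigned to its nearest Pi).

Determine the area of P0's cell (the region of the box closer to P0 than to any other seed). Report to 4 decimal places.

Area of P0's cell: 371.2840

1. box [0,52]×[0,20]: [(0, 0) (52, 0) (52, 20) (0, 20)]
2. ⊥bis P0·P1 via (25.04,12.42): [(0, 0) (21.6326, 0) (27.1195, 20) (0, 20)]  |A|=487.5217
3. ⊥bis P0·P2 via (19.26,10.695): [(0, 0) (9.0997, 0) (26.7215, 18.5492) (27.1195, 20) (0, 20)]  |A|=371.284
4. ⊥bis P0·P3 via (29.88,14.835): [(0, 0) (9.0997, 0) (26.7215, 18.5492) (27.1195, 20) (0, 20)]  |A|=371.284
5. canonical 5-gon: [(0, 0) (9.0997, 0) (26.7215, 18.5492) (27.1195, 20) (0, 20)]
6. shoelace: 371.284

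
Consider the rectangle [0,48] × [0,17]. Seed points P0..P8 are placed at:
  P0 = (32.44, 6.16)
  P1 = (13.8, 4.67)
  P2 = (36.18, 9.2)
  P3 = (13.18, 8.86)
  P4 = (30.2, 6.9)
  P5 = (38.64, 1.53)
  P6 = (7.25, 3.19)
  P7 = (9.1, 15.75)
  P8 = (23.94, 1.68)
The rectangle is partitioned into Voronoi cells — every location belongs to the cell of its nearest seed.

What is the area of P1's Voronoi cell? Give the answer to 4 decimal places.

Area of P1's cell: 58.3073

1. box [0,48]×[0,17]: [(0, 0) (48, 0) (48, 17) (0, 17)]
2. ⊥bis P1·P0 via (23.12,5.415): [(0, 0) (23.5529, 0) (22.1939, 17) (0, 17)]  |A|=388.8478
3. ⊥bis P1·P2 via (24.99,6.935): [(0, 0) (23.5529, 0) (22.1939, 17) (0, 17)]  |A|=388.8478
4. ⊥bis P1·P3 via (13.49,6.765): [(0, 4.7689) (0, 0) (23.5529, 0) (22.9008, 8.1575)]  |A|=150.6719
5. ⊥bis P1·P4 via (22,5.785): [(21.7015, 7.9801) (0, 4.7689) (0, 0) (22.7866, 0)]  |A|=142.6652
6. ⊥bis P1·P5 via (26.22,3.1): [(21.7015, 7.9801) (0, 4.7689) (0, 0) (22.7866, 0)]  |A|=142.6652
7. ⊥bis P1·P6 via (10.525,3.93): [(21.7015, 7.9801) (10.0011, 6.2487) (11.413, 0) (22.7866, 0)]  |A|=83.1599
8. ⊥bis P1·P7 via (11.45,10.21): [(21.7015, 7.9801) (10.0011, 6.2487) (11.413, 0) (22.7866, 0)]  |A|=83.1599
9. ⊥bis P1·P8 via (18.87,3.175): [(20.2223, 7.7612) (10.0011, 6.2487) (11.413, 0) (17.9338, 0)]  |A|=58.3073
10. canonical 4-gon: [(20.2223, 7.7612) (10.0011, 6.2487) (11.413, 0) (17.9338, 0)]
11. shoelace: 58.3073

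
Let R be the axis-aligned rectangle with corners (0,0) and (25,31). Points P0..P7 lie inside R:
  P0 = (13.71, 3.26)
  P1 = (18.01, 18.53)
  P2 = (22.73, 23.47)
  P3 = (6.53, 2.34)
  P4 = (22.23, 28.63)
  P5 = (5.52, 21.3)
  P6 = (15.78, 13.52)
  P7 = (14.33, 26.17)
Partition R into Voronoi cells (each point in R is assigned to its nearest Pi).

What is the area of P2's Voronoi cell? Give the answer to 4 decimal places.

1. box [0,25]×[0,31]: [(0, 0) (25, 0) (25, 31) (0, 31)]
2. ⊥bis P2·P0 via (18.22,13.365): [(0, 21.4968) (25, 10.339) (25, 31) (0, 31)]  |A|=377.0521
3. ⊥bis P2·P1 via (20.37,21): [(25, 16.5762) (25, 31) (9.9039, 31)]  |A|=108.8716
4. ⊥bis P2·P3 via (14.63,12.905): [(25, 16.5762) (25, 31) (9.9039, 31)]  |A|=108.8716
5. ⊥bis P2·P4 via (22.48,26.05): [(15.7656, 25.3994) (25, 16.5762) (25, 26.2942)]  |A|=44.8701
6. ⊥bis P2·P5 via (14.125,22.385): [(15.7656, 25.3994) (25, 16.5762) (25, 26.2942)]  |A|=44.8701
7. ⊥bis P2·P6 via (19.255,18.495): [(15.7656, 25.3994) (25, 16.5762) (25, 26.2942)]  |A|=44.8701
8. ⊥bis P2·P7 via (18.53,24.82): [(18.8111, 25.6945) (18.023, 23.2425) (25, 16.5762) (25, 26.2942)]  |A|=41.2526
9. canonical 4-gon: [(18.8111, 25.6945) (18.023, 23.2425) (25, 16.5762) (25, 26.2942)]
10. shoelace: 41.2526

Area of P2's cell: 41.2526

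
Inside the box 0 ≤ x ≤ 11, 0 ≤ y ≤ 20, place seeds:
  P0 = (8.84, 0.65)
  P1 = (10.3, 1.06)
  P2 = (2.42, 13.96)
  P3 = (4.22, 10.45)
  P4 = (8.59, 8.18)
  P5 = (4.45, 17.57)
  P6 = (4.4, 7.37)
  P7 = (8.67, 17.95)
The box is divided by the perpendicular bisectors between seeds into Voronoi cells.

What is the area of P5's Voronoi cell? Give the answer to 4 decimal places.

1. box [0,11]×[0,20]: [(0, 0) (11, 0) (11, 20) (0, 20)]
2. ⊥bis P5·P0 via (6.645,9.11): [(0, 7.3859) (11, 10.2399) (11, 20) (0, 20)]  |A|=123.0579
3. ⊥bis P5·P1 via (7.375,9.315): [(0, 7.3859) (7.2106, 9.2567) (11, 10.5994) (11, 20) (0, 20)]  |A|=122.3767
4. ⊥bis P5·P2 via (3.435,15.765): [(0, 17.6966) (11, 11.511) (11, 20) (0, 20)]  |A|=59.3583
5. ⊥bis P5·P3 via (4.335,14.01): [(0, 17.6966) (6.6913, 13.9339) (11, 13.7947) (11, 20) (0, 20)]  |A|=54.4384
6. ⊥bis P5·P4 via (6.52,12.875): [(0, 17.6966) (6.6913, 13.9339) (8.7694, 13.8668) (11, 14.8502) (11, 20) (0, 20)]  |A|=53.2612
7. ⊥bis P5·P6 via (4.425,12.47): [(0, 17.6966) (6.6913, 13.9339) (8.7694, 13.8668) (11, 14.8502) (11, 20) (0, 20)]  |A|=53.2612
8. ⊥bis P5·P7 via (6.56,17.76): [(0, 17.6966) (6.6913, 13.9339) (6.9052, 13.927) (6.3583, 20) (0, 20)]  |A|=27.6389
9. canonical 5-gon: [(0, 17.6966) (6.6913, 13.9339) (6.9052, 13.927) (6.3583, 20) (0, 20)]
10. shoelace: 27.6389

Area of P5's cell: 27.6389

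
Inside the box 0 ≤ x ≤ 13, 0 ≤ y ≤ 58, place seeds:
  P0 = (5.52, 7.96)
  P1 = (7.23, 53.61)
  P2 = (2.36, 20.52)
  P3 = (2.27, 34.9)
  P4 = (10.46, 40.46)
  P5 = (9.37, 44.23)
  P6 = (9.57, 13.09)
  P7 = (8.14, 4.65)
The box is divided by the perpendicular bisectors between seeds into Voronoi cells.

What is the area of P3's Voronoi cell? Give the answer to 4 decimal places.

Area of P3's cell: 120.1012

1. box [0,13]×[0,58]: [(0, 0) (13, 0) (13, 58) (0, 58)]
2. ⊥bis P3·P0 via (3.895,21.43): [(0, 20.9601) (13, 22.5284) (13, 58) (0, 58)]  |A|=471.3246
3. ⊥bis P3·P1 via (4.75,44.255): [(0, 45.5142) (0, 20.9601) (13, 22.5284) (13, 42.0679)]  |A|=286.6086
4. ⊥bis P3·P2 via (2.315,27.71): [(0, 45.5142) (0, 27.6955) (13, 27.7769) (13, 42.0679)]  |A|=208.7135
5. ⊥bis P3·P4 via (6.365,37.68): [(1.2762, 45.1759) (0, 45.5142) (0, 27.6955) (13, 27.7769) (13, 27.9065)]  |A|=125.7007
6. ⊥bis P3·P5 via (5.82,39.565): [(4.3001, 40.7216) (0, 43.9939) (0, 27.6955) (13, 27.7769) (13, 27.9065)]  |A|=120.1012
7. ⊥bis P3·P6 via (5.92,23.995): [(4.3001, 40.7216) (0, 43.9939) (0, 27.6955) (13, 27.7769) (13, 27.9065)]  |A|=120.1012
8. ⊥bis P3·P7 via (5.205,19.775): [(4.3001, 40.7216) (0, 43.9939) (0, 27.6955) (13, 27.7769) (13, 27.9065)]  |A|=120.1012
9. canonical 5-gon: [(4.3001, 40.7216) (0, 43.9939) (0, 27.6955) (13, 27.7769) (13, 27.9065)]
10. shoelace: 120.1012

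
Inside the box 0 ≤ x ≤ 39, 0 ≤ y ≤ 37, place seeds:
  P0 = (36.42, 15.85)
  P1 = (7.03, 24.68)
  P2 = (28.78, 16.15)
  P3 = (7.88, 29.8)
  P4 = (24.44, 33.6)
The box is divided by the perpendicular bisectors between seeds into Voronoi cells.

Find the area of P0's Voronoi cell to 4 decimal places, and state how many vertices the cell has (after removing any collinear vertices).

Area of P0's cell: 184.3682 (4 vertices)

1. box [0,39]×[0,37]: [(0, 0) (39, 0) (39, 37) (0, 37)]
2. ⊥bis P0·P1 via (21.725,20.265): [(15.6365, 0) (39, 0) (39, 37) (26.7529, 37)]  |A|=658.7954
3. ⊥bis P0·P2 via (32.6,16): [(31.9717, 0) (39, 0) (39, 37) (33.4246, 37)]  |A|=233.1678
4. ⊥bis P0·P3 via (22.15,22.825): [(31.9717, 0) (39, 0) (39, 37) (33.4246, 37)]  |A|=233.1678
5. ⊥bis P0·P4 via (30.43,24.725): [(33.011, 26.467) (31.9717, 0) (39, 0) (39, 30.5091)]  |A|=184.3682
6. canonical 4-gon: [(33.011, 26.467) (31.9717, 0) (39, 0) (39, 30.5091)]
7. shoelace: 184.3682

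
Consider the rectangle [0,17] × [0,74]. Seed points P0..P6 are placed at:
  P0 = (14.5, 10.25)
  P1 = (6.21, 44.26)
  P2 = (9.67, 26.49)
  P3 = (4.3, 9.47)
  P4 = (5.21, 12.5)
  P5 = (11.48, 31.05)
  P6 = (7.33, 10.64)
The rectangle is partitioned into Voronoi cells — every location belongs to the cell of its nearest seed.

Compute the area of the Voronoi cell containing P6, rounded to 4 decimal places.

Area of P6's cell: 50.0259

1. box [0,17]×[0,74]: [(0, 0) (17, 0) (17, 74) (0, 74)]
2. ⊥bis P6·P0 via (10.915,10.445): [(0, 0) (10.3469, 0) (14.372, 74) (0, 74)]  |A|=914.5967
3. ⊥bis P6·P1 via (6.77,27.45): [(0, 27.2245) (0, 0) (10.3469, 0) (11.8492, 27.6192)]  |A|=304.1796
4. ⊥bis P6·P2 via (8.5,18.565): [(0, 19.8199) (0, 0) (10.3469, 0) (11.3339, 18.1466)]  |A|=206.1988
5. ⊥bis P6·P3 via (5.815,10.055): [(2.168, 19.4998) (9.6976, 0) (10.3469, 0) (11.3339, 18.1466)]  |A|=90.1631
6. ⊥bis P6·P4 via (6.27,11.57): [(5.5478, 10.7469) (9.6976, 0) (10.3469, 0) (11.2872, 17.2886)]  |A|=50.0259
7. ⊥bis P6·P5 via (9.405,20.845): [(5.5478, 10.7469) (9.6976, 0) (10.3469, 0) (11.2872, 17.2886)]  |A|=50.0259
8. canonical 4-gon: [(5.5478, 10.7469) (9.6976, 0) (10.3469, 0) (11.2872, 17.2886)]
9. shoelace: 50.0259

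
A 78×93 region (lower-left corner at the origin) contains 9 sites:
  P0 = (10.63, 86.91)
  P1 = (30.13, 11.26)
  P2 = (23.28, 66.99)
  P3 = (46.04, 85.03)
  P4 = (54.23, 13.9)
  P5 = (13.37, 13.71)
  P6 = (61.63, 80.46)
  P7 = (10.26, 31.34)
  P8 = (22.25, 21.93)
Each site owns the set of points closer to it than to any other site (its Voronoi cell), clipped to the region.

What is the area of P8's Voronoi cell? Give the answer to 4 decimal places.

Area of P8's cell: 527.4044

1. box [0,78]×[0,93]: [(0, 0) (78, 0) (78, 93) (0, 93)]
2. ⊥bis P8·P0 via (16.44,54.42): [(0, 51.4801) (0, 0) (78, 0) (78, 65.4284)]  |A|=4559.4335
3. ⊥bis P8·P1 via (26.19,16.595): [(0, 51.4801) (0, 0) (3.7194, 0) (78, 54.8577) (78, 65.4284)]  |A|=2522.0016
4. ⊥bis P8·P2 via (22.765,44.46): [(0, 44.9804) (0, 0) (3.7194, 0) (62.6853, 43.5475)]  |A|=1490.7886
5. ⊥bis P8·P3 via (34.145,53.48): [(60.348, 43.6009) (0, 44.9804) (0, 0) (3.7194, 0) (61.9433, 42.9995)]  |A|=1490.1283
6. ⊥bis P8·P4 via (38.24,17.915): [(44.779, 43.9568) (0, 44.9804) (0, 0) (3.7194, 0) (40.5763, 27.2196)]  |A|=1340.0772
7. ⊥bis P8·P5 via (17.81,17.82): [(44.779, 43.9568) (0, 44.9804) (0, 37.06) (21.8862, 13.4165) (40.5763, 27.2196)]  |A|=909.5759
8. ⊥bis P8·P6 via (41.94,51.195): [(44.779, 43.9568) (0, 44.9804) (0, 37.06) (21.8862, 13.4165) (40.5763, 27.2196)]  |A|=909.5759
9. ⊥bis P8·P7 via (16.255,26.635): [(44.779, 43.9568) (30.1126, 44.292) (13.2245, 22.7736) (21.8862, 13.4165) (40.5763, 27.2196)]  |A|=527.4044
10. canonical 5-gon: [(44.779, 43.9568) (30.1126, 44.292) (13.2245, 22.7736) (21.8862, 13.4165) (40.5763, 27.2196)]
11. shoelace: 527.4044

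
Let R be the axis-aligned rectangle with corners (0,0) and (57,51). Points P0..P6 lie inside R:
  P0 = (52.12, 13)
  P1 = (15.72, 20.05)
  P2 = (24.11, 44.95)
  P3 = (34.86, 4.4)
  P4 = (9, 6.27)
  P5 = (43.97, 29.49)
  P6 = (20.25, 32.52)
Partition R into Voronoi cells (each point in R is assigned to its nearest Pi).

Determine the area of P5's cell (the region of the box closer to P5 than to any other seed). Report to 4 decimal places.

Area of P5's cell: 664.2837

1. box [0,57]×[0,51]: [(0, 0) (57, 0) (57, 51) (0, 51)]
2. ⊥bis P5·P0 via (48.045,21.245): [(0, 0) (5.0597, 0) (57, 25.6709) (57, 51) (0, 51)]  |A|=2240.3229
3. ⊥bis P5·P1 via (29.845,24.77): [(33.4357, 14.0245) (57, 25.6709) (57, 51) (21.08, 51)]  |A|=962.5108
4. ⊥bis P5·P2 via (34.04,37.22): [(28.1941, 29.7104) (33.4357, 14.0245) (57, 25.6709) (57, 51) (44.767, 51)]  |A|=710.3667
5. ⊥bis P5·P3 via (39.415,16.945): [(28.1941, 29.7104) (31.4994, 19.8191) (39.3745, 16.9597) (57, 25.6709) (57, 51) (44.767, 51)]  |A|=690.3185
6. ⊥bis P5·P4 via (26.485,17.88): [(28.1941, 29.7104) (31.4994, 19.8191) (39.3745, 16.9597) (57, 25.6709) (57, 51) (44.767, 51)]  |A|=690.3185
7. ⊥bis P5·P6 via (32.11,31.005): [(32.6809, 35.4741) (30.9074, 21.5907) (31.4994, 19.8191) (39.3745, 16.9597) (57, 25.6709) (57, 51) (44.767, 51)]  |A|=664.2837
8. canonical 7-gon: [(32.6809, 35.4741) (30.9074, 21.5907) (31.4994, 19.8191) (39.3745, 16.9597) (57, 25.6709) (57, 51) (44.767, 51)]
9. shoelace: 664.2837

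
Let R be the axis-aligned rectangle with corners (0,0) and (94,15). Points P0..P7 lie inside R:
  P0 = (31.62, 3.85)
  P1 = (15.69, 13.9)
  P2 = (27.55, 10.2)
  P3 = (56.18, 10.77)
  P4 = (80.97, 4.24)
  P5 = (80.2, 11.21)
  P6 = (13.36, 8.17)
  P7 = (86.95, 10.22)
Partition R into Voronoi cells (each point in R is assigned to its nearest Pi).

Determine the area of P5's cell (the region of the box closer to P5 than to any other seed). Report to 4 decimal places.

Area of P5's cell: 120.6886

1. box [0,94]×[0,15]: [(0, 0) (94, 0) (94, 15) (0, 15)]
2. ⊥bis P5·P0 via (55.91,7.53): [(57.0508, 0) (94, 0) (94, 15) (54.7783, 15)]  |A|=571.2818
3. ⊥bis P5·P1 via (47.945,12.555): [(57.0508, 0) (94, 0) (94, 15) (54.7783, 15)]  |A|=571.2818
4. ⊥bis P5·P2 via (53.875,10.705): [(57.0508, 0) (94, 0) (94, 15) (54.7783, 15)]  |A|=571.2818
5. ⊥bis P5·P3 via (68.19,10.99): [(68.3913, 0) (94, 0) (94, 15) (68.1165, 15)]  |A|=386.191
6. ⊥bis P5·P4 via (80.585,7.725): [(68.2747, 6.365) (94, 9.207) (94, 15) (68.1165, 15)]  |A|=186.2645
7. ⊥bis P5·P6 via (46.78,9.69): [(68.2747, 6.365) (94, 9.207) (94, 15) (68.1165, 15)]  |A|=186.2645
8. ⊥bis P5·P7 via (83.575,10.715): [(68.2747, 6.365) (83.1785, 8.0115) (84.2035, 15) (68.1165, 15)]  |A|=120.6886
9. canonical 4-gon: [(68.2747, 6.365) (83.1785, 8.0115) (84.2035, 15) (68.1165, 15)]
10. shoelace: 120.6886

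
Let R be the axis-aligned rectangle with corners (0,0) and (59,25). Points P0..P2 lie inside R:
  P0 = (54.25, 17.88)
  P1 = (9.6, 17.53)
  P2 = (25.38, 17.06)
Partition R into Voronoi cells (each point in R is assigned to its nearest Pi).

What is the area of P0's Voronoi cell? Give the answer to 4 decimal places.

1. box [0,59]×[0,25]: [(0, 0) (59, 0) (59, 25) (0, 25)]
2. ⊥bis P0·P1 via (31.925,17.705): [(32.0638, 0) (59, 0) (59, 25) (31.8678, 25)]  |A|=675.855
3. ⊥bis P0·P2 via (39.815,17.47): [(40.3112, 0) (59, 0) (59, 25) (39.6011, 25)]  |A|=476.0959
4. canonical 4-gon: [(40.3112, 0) (59, 0) (59, 25) (39.6011, 25)]
5. shoelace: 476.0959

Area of P0's cell: 476.0959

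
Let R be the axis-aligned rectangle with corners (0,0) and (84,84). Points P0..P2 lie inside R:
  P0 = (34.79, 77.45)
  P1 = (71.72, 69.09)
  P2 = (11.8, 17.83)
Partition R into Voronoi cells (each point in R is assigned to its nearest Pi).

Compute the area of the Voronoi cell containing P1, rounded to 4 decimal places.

Area of P1's cell: 2351.3922

1. box [0,84]×[0,84]: [(0, 0) (84, 0) (84, 84) (0, 84)]
2. ⊥bis P1·P0 via (53.255,73.27): [(36.6686, 0) (84, 0) (84, 84) (55.684, 84)]  |A|=3177.1926
3. ⊥bis P1·P2 via (41.76,43.46): [(45.5135, 39.0723) (78.9389, 0) (84, 0) (84, 84) (55.684, 84)]  |A|=2351.3922
4. canonical 5-gon: [(45.5135, 39.0723) (78.9389, 0) (84, 0) (84, 84) (55.684, 84)]
5. shoelace: 2351.3922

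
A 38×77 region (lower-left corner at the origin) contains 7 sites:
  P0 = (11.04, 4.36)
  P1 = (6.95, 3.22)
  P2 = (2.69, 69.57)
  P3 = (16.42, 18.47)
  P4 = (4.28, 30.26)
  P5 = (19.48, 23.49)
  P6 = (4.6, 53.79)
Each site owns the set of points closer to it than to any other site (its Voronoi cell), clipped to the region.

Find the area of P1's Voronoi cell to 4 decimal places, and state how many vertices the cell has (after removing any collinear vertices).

1. box [0,38]×[0,77]: [(0, 0) (38, 0) (38, 77) (0, 77)]
2. ⊥bis P1·P0 via (8.995,3.79): [(0, 36.0615) (0, 0) (10.0514, 0)]  |A|=181.2341
3. ⊥bis P1·P2 via (4.82,36.395): [(0, 36.0615) (0, 0) (10.0514, 0)]  |A|=181.2341
4. ⊥bis P1·P3 via (11.685,10.845): [(6.0539, 14.3418) (0, 18.1012) (0, 0) (10.0514, 0)]  |A|=126.869
5. ⊥bis P1·P4 via (5.615,16.74): [(6.0539, 14.3418) (2.6616, 16.4484) (0, 16.1856) (0, 0) (10.0514, 0)]  |A|=124.3197
6. ⊥bis P1·P5 via (13.215,13.355): [(6.0539, 14.3418) (2.6616, 16.4484) (0, 16.1856) (0, 0) (10.0514, 0)]  |A|=124.3197
7. ⊥bis P1·P6 via (5.775,28.505): [(6.0539, 14.3418) (2.6616, 16.4484) (0, 16.1856) (0, 0) (10.0514, 0)]  |A|=124.3197
8. canonical 5-gon: [(6.0539, 14.3418) (2.6616, 16.4484) (0, 16.1856) (0, 0) (10.0514, 0)]
9. shoelace: 124.3197

Area of P1's cell: 124.3197 (5 vertices)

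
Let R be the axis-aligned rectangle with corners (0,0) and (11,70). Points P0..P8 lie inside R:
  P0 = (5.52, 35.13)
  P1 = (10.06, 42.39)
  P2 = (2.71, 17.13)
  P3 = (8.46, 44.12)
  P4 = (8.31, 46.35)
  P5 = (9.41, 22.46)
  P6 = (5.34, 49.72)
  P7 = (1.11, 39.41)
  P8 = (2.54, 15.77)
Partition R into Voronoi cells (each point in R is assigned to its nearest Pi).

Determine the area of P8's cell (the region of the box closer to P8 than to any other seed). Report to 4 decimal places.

Area of P8's cell: 175.8340

1. box [0,11]×[0,70]: [(0, 0) (11, 0) (11, 70) (0, 70)]
2. ⊥bis P8·P0 via (4.03,25.45): [(0, 26.0703) (0, 0) (11, 0) (11, 24.3771)]  |A|=277.461
3. ⊥bis P8·P1 via (6.3,29.08): [(0, 26.0703) (0, 0) (11, 0) (11, 24.3771)]  |A|=277.461
4. ⊥bis P8·P2 via (2.625,16.45): [(0, 16.7781) (0, 0) (11, 0) (11, 15.4031)]  |A|=176.9969
5. ⊥bis P8·P3 via (5.5,29.945): [(0, 16.7781) (0, 0) (11, 0) (11, 15.4031)]  |A|=176.9969
6. ⊥bis P8·P4 via (5.425,31.06): [(0, 16.7781) (0, 0) (11, 0) (11, 15.4031)]  |A|=176.9969
7. ⊥bis P8·P5 via (5.975,19.115): [(9.3941, 15.6039) (0, 16.7781) (0, 0) (11, 0) (11, 13.9548)]  |A|=175.834
8. ⊥bis P8·P6 via (3.94,32.745): [(9.3941, 15.6039) (0, 16.7781) (0, 0) (11, 0) (11, 13.9548)]  |A|=175.834
9. ⊥bis P8·P7 via (1.825,27.59): [(9.3941, 15.6039) (0, 16.7781) (0, 0) (11, 0) (11, 13.9548)]  |A|=175.834
10. canonical 5-gon: [(9.3941, 15.6039) (0, 16.7781) (0, 0) (11, 0) (11, 13.9548)]
11. shoelace: 175.834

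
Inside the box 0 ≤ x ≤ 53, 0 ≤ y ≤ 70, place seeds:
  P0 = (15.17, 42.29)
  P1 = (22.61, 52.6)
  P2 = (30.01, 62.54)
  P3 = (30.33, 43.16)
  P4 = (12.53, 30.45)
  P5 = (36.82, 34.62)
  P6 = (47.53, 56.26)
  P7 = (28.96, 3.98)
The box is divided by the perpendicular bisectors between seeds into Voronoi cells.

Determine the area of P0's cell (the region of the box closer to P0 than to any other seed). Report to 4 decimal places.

Area of P0's cell: 364.6852

1. box [0,53]×[0,70]: [(0, 0) (53, 0) (53, 70) (0, 70)]
2. ⊥bis P0·P1 via (18.89,47.445): [(0, 61.0766) (0, 0) (53, 0) (53, 22.8302)]  |A|=2223.5302
3. ⊥bis P0·P2 via (22.59,52.415): [(0, 61.0766) (0, 0) (53, 0) (53, 22.8302)]  |A|=2223.5302
4. ⊥bis P0·P3 via (22.75,42.725): [(22.6342, 44.7431) (0, 61.0766) (0, 0) (25.2019, 0)]  |A|=1255.0147
5. ⊥bis P0·P4 via (13.85,36.37): [(23.2348, 34.2774) (22.6342, 44.7431) (0, 61.0766) (0, 39.4582)]  |A|=364.6852
6. ⊥bis P0·P5 via (25.995,38.455): [(23.2348, 34.2774) (22.6342, 44.7431) (0, 61.0766) (0, 39.4582)]  |A|=364.6852
7. ⊥bis P0·P6 via (31.35,49.275): [(23.2348, 34.2774) (22.6342, 44.7431) (0, 61.0766) (0, 39.4582)]  |A|=364.6852
8. ⊥bis P0·P7 via (22.065,23.135): [(23.2348, 34.2774) (22.6342, 44.7431) (0, 61.0766) (0, 39.4582)]  |A|=364.6852
9. canonical 4-gon: [(23.2348, 34.2774) (22.6342, 44.7431) (0, 61.0766) (0, 39.4582)]
10. shoelace: 364.6852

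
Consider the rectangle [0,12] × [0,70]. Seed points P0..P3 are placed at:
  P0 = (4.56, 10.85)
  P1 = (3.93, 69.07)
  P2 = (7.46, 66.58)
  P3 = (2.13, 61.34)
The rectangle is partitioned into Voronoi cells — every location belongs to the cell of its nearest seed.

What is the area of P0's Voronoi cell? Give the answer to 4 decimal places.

Area of P0's cell: 434.6734

1. box [0,12]×[0,70]: [(0, 0) (12, 0) (12, 70) (0, 70)]
2. ⊥bis P0·P1 via (4.245,39.96): [(0, 39.9141) (0, 0) (12, 0) (12, 40.0439)]  |A|=479.7479
3. ⊥bis P0·P2 via (6.01,38.715): [(0, 39.0277) (0, 0) (12, 0) (12, 38.4033)]  |A|=464.5862
4. ⊥bis P0·P3 via (3.345,36.095): [(0, 35.934) (0, 0) (12, 0) (12, 36.5116)]  |A|=434.6734
5. canonical 4-gon: [(0, 35.934) (0, 0) (12, 0) (12, 36.5116)]
6. shoelace: 434.6734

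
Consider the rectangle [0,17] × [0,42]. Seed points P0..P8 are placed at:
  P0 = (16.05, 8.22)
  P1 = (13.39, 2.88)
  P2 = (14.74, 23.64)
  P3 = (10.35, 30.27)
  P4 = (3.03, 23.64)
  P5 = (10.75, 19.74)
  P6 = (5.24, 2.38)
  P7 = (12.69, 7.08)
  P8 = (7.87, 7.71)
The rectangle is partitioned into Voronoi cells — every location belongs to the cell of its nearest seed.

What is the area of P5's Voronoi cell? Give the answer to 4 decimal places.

Area of P5's cell: 90.9243

1. box [0,17]×[0,42]: [(0, 0) (17, 0) (17, 42) (0, 42)]
2. ⊥bis P5·P0 via (13.4,13.98): [(0, 7.8151) (17, 15.6363) (17, 42) (0, 42)]  |A|=514.6638
3. ⊥bis P5·P1 via (12.07,11.31): [(0, 9.42) (5.2884, 10.2481) (17, 15.6363) (17, 42) (0, 42)]  |A|=510.4199
4. ⊥bis P5·P2 via (12.745,21.69): [(0, 34.7291) (0, 9.42) (5.2884, 10.2481) (17, 15.6363) (17, 17.3368)]  |A|=238.9802
5. ⊥bis P5·P3 via (10.55,25.005): [(9.5422, 24.9667) (0, 24.6042) (0, 9.42) (5.2884, 10.2481) (17, 15.6363) (17, 17.3368)]  |A|=190.6735
6. ⊥bis P5·P4 via (6.89,21.69): [(9.5422, 24.9667) (8.5258, 24.9281) (0.7508, 9.5376) (5.2884, 10.2481) (17, 15.6363) (17, 17.3368)]  |A|=120.6237
7. ⊥bis P5·P6 via (7.995,11.06): [(9.5422, 24.9667) (8.5258, 24.9281) (2.4147, 12.8312) (7.4376, 11.2369) (17, 15.6363) (17, 17.3368)]  |A|=109.5458
8. ⊥bis P5·P7 via (11.72,13.41): [(9.5422, 24.9667) (8.5258, 24.9281) (2.4147, 12.8312) (4.2146, 12.2599) (12.3813, 13.5113) (17, 15.6363) (17, 17.3368)]  |A|=103.3518
9. ⊥bis P5·P8 via (9.31,13.725): [(9.5422, 24.9667) (8.5258, 24.9281) (3.5615, 15.1012) (11.0528, 13.3078) (12.3813, 13.5113) (17, 15.6363) (17, 17.3368)]  |A|=90.9243
10. canonical 7-gon: [(9.5422, 24.9667) (8.5258, 24.9281) (3.5615, 15.1012) (11.0528, 13.3078) (12.3813, 13.5113) (17, 15.6363) (17, 17.3368)]
11. shoelace: 90.9243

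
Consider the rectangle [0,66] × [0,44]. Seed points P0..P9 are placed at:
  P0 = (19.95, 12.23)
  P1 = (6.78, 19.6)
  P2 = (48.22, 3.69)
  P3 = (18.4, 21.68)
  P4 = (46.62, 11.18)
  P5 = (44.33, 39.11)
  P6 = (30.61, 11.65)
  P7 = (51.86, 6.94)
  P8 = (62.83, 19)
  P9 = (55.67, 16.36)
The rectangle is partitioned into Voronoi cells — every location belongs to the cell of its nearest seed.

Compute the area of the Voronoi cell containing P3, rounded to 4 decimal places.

1. box [0,66]×[0,44]: [(0, 0) (66, 0) (66, 44) (0, 44)]
2. ⊥bis P3·P0 via (19.175,16.955): [(0, 13.8099) (66, 24.6353) (66, 44) (0, 44)]  |A|=1635.3089
3. ⊥bis P3·P1 via (12.59,20.64): [(13.4186, 16.0108) (66, 24.6353) (66, 44) (8.4085, 44)]  |A|=1315.0802
4. ⊥bis P3·P2 via (33.31,12.685): [(13.4186, 16.0108) (37.7212, 19.997) (52.2019, 44) (8.4085, 44)]  |A|=875.6771
5. ⊥bis P3·P4 via (32.51,16.43): [(13.4186, 16.0108) (33.5847, 19.3185) (42.7682, 44) (8.4085, 44)]  |A|=714.5258
6. ⊥bis P3·P5 via (31.365,30.395): [(13.4186, 16.0108) (33.5847, 19.3185) (35.4467, 24.3228) (22.2198, 44) (8.4085, 44)]  |A|=512.3585
7. ⊥bis P3·P6 via (24.505,16.665): [(13.4186, 16.0108) (25.6103, 18.0105) (33.3535, 27.4367) (22.2198, 44) (8.4085, 44)]  |A|=471.7016
8. ⊥bis P3·P7 via (35.13,14.31): [(13.4186, 16.0108) (25.6103, 18.0105) (33.3535, 27.4367) (22.2198, 44) (8.4085, 44)]  |A|=471.7016
9. ⊥bis P3·P8 via (40.615,20.34): [(13.4186, 16.0108) (25.6103, 18.0105) (33.3535, 27.4367) (22.2198, 44) (8.4085, 44)]  |A|=471.7016
10. ⊥bis P3·P9 via (37.035,19.02): [(13.4186, 16.0108) (25.6103, 18.0105) (33.3535, 27.4367) (22.2198, 44) (8.4085, 44)]  |A|=471.7016
11. canonical 5-gon: [(13.4186, 16.0108) (25.6103, 18.0105) (33.3535, 27.4367) (22.2198, 44) (8.4085, 44)]
12. shoelace: 471.7016

Area of P3's cell: 471.7016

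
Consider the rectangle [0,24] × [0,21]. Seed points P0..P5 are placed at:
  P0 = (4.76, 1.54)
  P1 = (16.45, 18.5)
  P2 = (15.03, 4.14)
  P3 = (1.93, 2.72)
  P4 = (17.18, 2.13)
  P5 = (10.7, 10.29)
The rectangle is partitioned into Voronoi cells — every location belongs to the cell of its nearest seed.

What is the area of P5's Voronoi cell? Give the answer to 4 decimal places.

Area of P5's cell: 161.4397

1. box [0,24]×[0,21]: [(0, 0) (24, 0) (24, 21) (0, 21)]
2. ⊥bis P5·P0 via (7.73,5.915): [(0, 11.1626) (16.4432, 0) (24, 0) (24, 21) (0, 21)]  |A|=412.226
3. ⊥bis P5·P1 via (13.575,14.395): [(0, 11.1626) (16.4432, 0) (24, 0) (24, 7.0937) (4.1442, 21) (0, 21)]  |A|=274.1656
4. ⊥bis P5·P2 via (12.865,7.215): [(0, 11.1626) (9.4043, 4.7784) (18.3315, 11.0637) (4.1442, 21) (0, 21)]  |A|=168.8069
5. ⊥bis P5·P3 via (6.315,6.505): [(0, 13.8211) (5.5424, 7.4001) (9.4043, 4.7784) (18.3315, 11.0637) (4.1442, 21) (0, 21)]  |A|=161.4397
6. ⊥bis P5·P4 via (13.94,6.21): [(0, 13.8211) (5.5424, 7.4001) (9.4043, 4.7784) (18.3315, 11.0637) (4.1442, 21) (0, 21)]  |A|=161.4397
7. canonical 6-gon: [(0, 13.8211) (5.5424, 7.4001) (9.4043, 4.7784) (18.3315, 11.0637) (4.1442, 21) (0, 21)]
8. shoelace: 161.4397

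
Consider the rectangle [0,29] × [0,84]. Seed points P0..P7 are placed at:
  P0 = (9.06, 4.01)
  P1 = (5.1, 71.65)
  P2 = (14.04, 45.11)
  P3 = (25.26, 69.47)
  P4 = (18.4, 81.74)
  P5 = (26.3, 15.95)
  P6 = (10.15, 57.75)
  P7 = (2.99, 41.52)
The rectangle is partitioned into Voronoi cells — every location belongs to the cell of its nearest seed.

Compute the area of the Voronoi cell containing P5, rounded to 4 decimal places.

Area of P5's cell: 420.3683

1. box [0,29]×[0,84]: [(0, 0) (29, 0) (29, 84) (0, 84)]
2. ⊥bis P5·P0 via (17.68,9.98): [(0, 35.5079) (24.5919, 0) (29, 0) (29, 84) (0, 84)]  |A|=1999.3965
3. ⊥bis P5·P1 via (15.7,43.8): [(0, 37.8244) (0, 35.5079) (24.5919, 0) (29, 0) (29, 48.8621)]  |A|=820.3513
4. ⊥bis P5·P2 via (20.17,30.53): [(7.2188, 25.0848) (24.5919, 0) (29, 0) (29, 34.2425)]  |A|=428.2095
5. ⊥bis P5·P3 via (25.78,42.71): [(7.2188, 25.0848) (24.5919, 0) (29, 0) (29, 34.2425)]  |A|=428.2095
6. ⊥bis P5·P4 via (22.35,48.845): [(7.2188, 25.0848) (24.5919, 0) (29, 0) (29, 34.2425)]  |A|=428.2095
7. ⊥bis P5·P6 via (18.225,36.85): [(7.2188, 25.0848) (24.5919, 0) (29, 0) (29, 34.2425)]  |A|=428.2095
8. ⊥bis P5·P7 via (14.645,28.735): [(13.5702, 27.7552) (8.5432, 23.1725) (24.5919, 0) (29, 0) (29, 34.2425)]  |A|=420.3683
9. canonical 5-gon: [(13.5702, 27.7552) (8.5432, 23.1725) (24.5919, 0) (29, 0) (29, 34.2425)]
10. shoelace: 420.3683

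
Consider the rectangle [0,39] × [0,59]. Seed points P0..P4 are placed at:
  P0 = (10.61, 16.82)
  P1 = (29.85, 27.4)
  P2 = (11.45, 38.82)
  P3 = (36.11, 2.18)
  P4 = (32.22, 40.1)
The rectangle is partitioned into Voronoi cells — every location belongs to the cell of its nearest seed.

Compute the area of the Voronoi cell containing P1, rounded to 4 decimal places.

1. box [0,39]×[0,59]: [(0, 0) (39, 0) (39, 59) (0, 59)]
2. ⊥bis P1·P0 via (20.23,22.11): [(0, 58.8988) (32.3882, 0) (39, 0) (39, 59) (0, 59)]  |A|=1347.1874
3. ⊥bis P1·P2 via (20.65,33.11): [(17.2201, 27.5837) (32.3882, 0) (39, 0) (39, 59) (36.7187, 59)]  |A|=769.5323
4. ⊥bis P1·P3 via (32.98,14.79): [(17.2201, 27.5837) (25.3031, 12.8845) (39, 16.2843) (39, 59) (36.7187, 59)]  |A|=615.4155
5. ⊥bis P1·P4 via (31.035,33.75): [(22.084, 35.4204) (17.2201, 27.5837) (25.3031, 12.8845) (39, 16.2843) (39, 32.2636)]  |A|=362.3822
6. canonical 5-gon: [(22.084, 35.4204) (17.2201, 27.5837) (25.3031, 12.8845) (39, 16.2843) (39, 32.2636)]
7. shoelace: 362.3822

Area of P1's cell: 362.3822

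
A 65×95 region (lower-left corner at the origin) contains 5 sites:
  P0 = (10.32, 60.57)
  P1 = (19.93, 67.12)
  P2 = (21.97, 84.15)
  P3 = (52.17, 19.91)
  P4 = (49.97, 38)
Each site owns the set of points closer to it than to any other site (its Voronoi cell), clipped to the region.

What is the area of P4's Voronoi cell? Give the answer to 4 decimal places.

Area of P4's cell: 1421.5612

1. box [0,65]×[0,95]: [(0, 0) (65, 0) (65, 95) (0, 95)]
2. ⊥bis P4·P0 via (30.145,49.285): [(2.0905, 0) (65, 0) (65, 95) (56.1674, 95)]  |A|=3407.7523
3. ⊥bis P4·P1 via (34.95,52.56): [(27.8258, 45.2107) (2.0905, 0) (65, 0) (65, 83.5594)]  |A|=2975.2195
4. ⊥bis P4·P2 via (35.97,61.075): [(53.5346, 71.7317) (27.8258, 45.2107) (2.0905, 0) (65, 0) (65, 78.688)]  |A|=2947.2933
5. ⊥bis P4·P3 via (51.07,28.955): [(53.5346, 71.7317) (27.8258, 45.2107) (16.1555, 24.7089) (65, 30.6491) (65, 78.688)]  |A|=1421.5612
6. canonical 5-gon: [(53.5346, 71.7317) (27.8258, 45.2107) (16.1555, 24.7089) (65, 30.6491) (65, 78.688)]
7. shoelace: 1421.5612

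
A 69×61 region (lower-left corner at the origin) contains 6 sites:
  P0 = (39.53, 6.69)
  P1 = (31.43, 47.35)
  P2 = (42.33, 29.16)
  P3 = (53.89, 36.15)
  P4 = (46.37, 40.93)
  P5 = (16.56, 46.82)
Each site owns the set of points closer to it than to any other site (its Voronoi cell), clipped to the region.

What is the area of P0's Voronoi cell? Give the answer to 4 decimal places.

Area of P0's cell: 1162.5129

1. box [0,69]×[0,61]: [(0, 0) (69, 0) (69, 61) (0, 61)]
2. ⊥bis P0·P1 via (35.48,27.02): [(0, 19.9519) (0, 0) (69, 0) (69, 33.6976)]  |A|=1850.9092
3. ⊥bis P0·P2 via (40.93,17.925): [(9.4909, 21.8426) (0, 19.9519) (0, 0) (69, 0) (69, 14.4272)]  |A|=1277.5263
4. ⊥bis P0·P3 via (46.71,21.42): [(58.3277, 15.7571) (9.4909, 21.8426) (0, 19.9519) (0, 0) (69, 0) (69, 10.5549)]  |A|=1256.8635
5. ⊥bis P0·P4 via (42.95,23.81): [(58.3277, 15.7571) (9.4909, 21.8426) (0, 19.9519) (0, 0) (69, 0) (69, 10.5549)]  |A|=1256.8635
6. ⊥bis P0·P5 via (28.045,26.755): [(58.3277, 15.7571) (17.68, 20.8222) (0, 10.7023) (0, 0) (69, 0) (69, 10.5549)]  |A|=1162.5129
7. canonical 6-gon: [(58.3277, 15.7571) (17.68, 20.8222) (0, 10.7023) (0, 0) (69, 0) (69, 10.5549)]
8. shoelace: 1162.5129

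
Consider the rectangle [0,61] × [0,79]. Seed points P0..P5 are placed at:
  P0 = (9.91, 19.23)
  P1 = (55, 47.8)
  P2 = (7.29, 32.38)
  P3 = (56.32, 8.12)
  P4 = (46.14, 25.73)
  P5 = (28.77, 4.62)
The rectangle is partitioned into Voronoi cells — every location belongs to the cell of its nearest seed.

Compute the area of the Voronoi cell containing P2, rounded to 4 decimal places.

Area of P2's cell: 1327.3702

1. box [0,61]×[0,79]: [(0, 0) (61, 0) (61, 79) (0, 79)]
2. ⊥bis P2·P0 via (8.6,25.805): [(0, 24.0915) (61, 36.2452) (61, 79) (0, 79)]  |A|=2978.7309
3. ⊥bis P2·P1 via (31.145,40.09): [(0, 24.0915) (34.1187, 30.8893) (18.5692, 79) (0, 79)]  |A|=1383.39
4. ⊥bis P2·P3 via (31.805,20.25): [(0, 24.0915) (34.1187, 30.8893) (18.5692, 79) (0, 79)]  |A|=1383.39
5. ⊥bis P2·P4 via (26.715,29.055): [(0, 24.0915) (26.7787, 29.4269) (29.4837, 45.2301) (18.5692, 79) (0, 79)]  |A|=1327.3702
6. ⊥bis P2·P5 via (18.03,18.5): [(0, 24.0915) (26.7787, 29.4269) (29.4837, 45.2301) (18.5692, 79) (0, 79)]  |A|=1327.3702
7. canonical 5-gon: [(0, 24.0915) (26.7787, 29.4269) (29.4837, 45.2301) (18.5692, 79) (0, 79)]
8. shoelace: 1327.3702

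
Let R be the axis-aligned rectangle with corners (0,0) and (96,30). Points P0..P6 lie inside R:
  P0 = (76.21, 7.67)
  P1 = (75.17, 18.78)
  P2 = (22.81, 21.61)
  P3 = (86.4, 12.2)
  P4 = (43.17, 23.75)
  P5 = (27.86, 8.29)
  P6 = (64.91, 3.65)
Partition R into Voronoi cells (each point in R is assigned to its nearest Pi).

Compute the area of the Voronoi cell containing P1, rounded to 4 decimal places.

Area of P1's cell: 398.5046

1. box [0,96]×[0,30]: [(0, 0) (96, 0) (96, 30) (0, 30)]
2. ⊥bis P1·P0 via (75.69,13.225): [(0, 6.1397) (96, 15.1262) (96, 30) (0, 30)]  |A|=1859.2361
3. ⊥bis P1·P2 via (48.99,20.195): [(48.4756, 10.6775) (96, 15.1262) (96, 30) (49.5199, 30)]  |A|=802.4901
4. ⊥bis P1·P3 via (80.785,15.49): [(48.4756, 10.6775) (79.6765, 13.5982) (89.2869, 30) (49.5199, 30)]  |A|=626.0401
5. ⊥bis P1·P4 via (59.17,21.265): [(57.6591, 11.5371) (79.6765, 13.5982) (89.2869, 30) (60.5267, 30)]  |A|=436.1567
6. ⊥bis P1·P5 via (51.515,13.535): [(57.6591, 11.5371) (79.6765, 13.5982) (89.2869, 30) (60.5267, 30)]  |A|=436.1567
7. ⊥bis P1·P6 via (70.04,11.215): [(58.7936, 18.8414) (68.1208, 12.5165) (79.6765, 13.5982) (89.2869, 30) (60.5267, 30)]  |A|=398.5046
8. canonical 5-gon: [(58.7936, 18.8414) (68.1208, 12.5165) (79.6765, 13.5982) (89.2869, 30) (60.5267, 30)]
9. shoelace: 398.5046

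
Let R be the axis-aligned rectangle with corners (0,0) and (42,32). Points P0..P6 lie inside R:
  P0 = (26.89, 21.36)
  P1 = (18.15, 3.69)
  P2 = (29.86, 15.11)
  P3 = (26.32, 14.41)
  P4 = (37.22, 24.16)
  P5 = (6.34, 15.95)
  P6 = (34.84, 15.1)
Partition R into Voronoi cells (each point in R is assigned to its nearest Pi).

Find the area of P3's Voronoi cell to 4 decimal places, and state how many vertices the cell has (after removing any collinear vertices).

1. box [0,42]×[0,32]: [(0, 0) (42, 0) (42, 32) (0, 32)]
2. ⊥bis P3·P0 via (26.605,17.885): [(0, 20.067) (0, 0) (42, 0) (42, 16.6224)]  |A|=770.477
3. ⊥bis P3·P1 via (22.235,9.05): [(8.7175, 19.352) (34.1097, 0) (42, 0) (42, 16.6224)]  |A|=352.9641
4. ⊥bis P3·P2 via (28.09,14.76): [(27.4864, 17.8127) (8.7175, 19.352) (30.4584, 2.7827)]  |A|=138.7601
5. ⊥bis P3·P4 via (31.77,19.285): [(27.4864, 17.8127) (8.7175, 19.352) (30.4584, 2.7827)]  |A|=138.7601
6. ⊥bis P3·P5 via (16.33,15.18): [(27.4864, 17.8127) (16.6017, 18.7054) (16.2114, 13.6408) (30.4584, 2.7827)]  |A|=118.6686
7. ⊥bis P3·P6 via (30.58,14.755): [(27.4864, 17.8127) (16.6017, 18.7054) (16.2114, 13.6408) (30.4584, 2.7827)]  |A|=118.6686
8. canonical 4-gon: [(27.4864, 17.8127) (16.6017, 18.7054) (16.2114, 13.6408) (30.4584, 2.7827)]
9. shoelace: 118.6686

Area of P3's cell: 118.6686 (4 vertices)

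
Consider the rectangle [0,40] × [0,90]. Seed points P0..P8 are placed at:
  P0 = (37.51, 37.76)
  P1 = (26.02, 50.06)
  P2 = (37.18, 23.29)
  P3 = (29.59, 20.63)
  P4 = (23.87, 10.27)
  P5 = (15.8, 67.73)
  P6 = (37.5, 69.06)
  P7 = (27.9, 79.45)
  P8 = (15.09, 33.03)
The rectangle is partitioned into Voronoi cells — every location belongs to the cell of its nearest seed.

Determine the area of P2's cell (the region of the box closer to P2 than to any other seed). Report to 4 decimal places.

Area of P2's cell: 128.0297

1. box [0,40]×[0,90]: [(0, 0) (40, 0) (40, 90) (0, 90)]
2. ⊥bis P2·P0 via (37.345,30.525): [(0, 31.3767) (0, 0) (40, 0) (40, 30.4645)]  |A|=1236.8227
3. ⊥bis P2·P1 via (31.6,36.675): [(17.9109, 30.9682) (0, 23.5014) (0, 0) (40, 0) (40, 30.4645)]  |A|=1166.2965
4. ⊥bis P2·P3 via (33.385,21.96): [(30.3272, 30.685) (40, 3.0849) (40, 30.4645)]  |A|=132.4185
5. ⊥bis P2·P4 via (30.525,16.78): [(30.3272, 30.685) (37.8106, 9.3322) (40, 7.094) (40, 30.4645)]  |A|=128.0297
6. ⊥bis P2·P5 via (26.49,45.51): [(30.3272, 30.685) (37.8106, 9.3322) (40, 7.094) (40, 30.4645)]  |A|=128.0297
7. ⊥bis P2·P6 via (37.34,46.175): [(30.3272, 30.685) (37.8106, 9.3322) (40, 7.094) (40, 30.4645)]  |A|=128.0297
8. ⊥bis P2·P7 via (32.54,51.37): [(30.3272, 30.685) (37.8106, 9.3322) (40, 7.094) (40, 30.4645)]  |A|=128.0297
9. ⊥bis P2·P8 via (26.135,28.16): [(30.3272, 30.685) (37.8106, 9.3322) (40, 7.094) (40, 30.4645)]  |A|=128.0297
10. canonical 4-gon: [(30.3272, 30.685) (37.8106, 9.3322) (40, 7.094) (40, 30.4645)]
11. shoelace: 128.0297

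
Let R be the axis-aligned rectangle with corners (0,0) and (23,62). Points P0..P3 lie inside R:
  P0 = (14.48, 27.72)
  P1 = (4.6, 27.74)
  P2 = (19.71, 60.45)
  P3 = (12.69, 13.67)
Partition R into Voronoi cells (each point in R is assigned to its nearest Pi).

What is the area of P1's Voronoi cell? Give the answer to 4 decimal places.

1. box [0,23]×[0,62]: [(0, 0) (23, 0) (23, 62) (0, 62)]
2. ⊥bis P1·P0 via (9.54,27.73): [(0, 0) (9.4839, 0) (9.6094, 62) (0, 62)]  |A|=591.8904
3. ⊥bis P1·P2 via (12.155,44.095): [(0, 49.7099) (0, 0) (9.4839, 0) (9.5755, 45.2866)]  |A|=452.7452
4. ⊥bis P1·P3 via (8.645,20.705): [(0, 49.7099) (0, 15.7343) (9.5268, 21.212) (9.5755, 45.2866)]  |A|=277.2105
5. canonical 4-gon: [(0, 49.7099) (0, 15.7343) (9.5268, 21.212) (9.5755, 45.2866)]
6. shoelace: 277.2105

Area of P1's cell: 277.2105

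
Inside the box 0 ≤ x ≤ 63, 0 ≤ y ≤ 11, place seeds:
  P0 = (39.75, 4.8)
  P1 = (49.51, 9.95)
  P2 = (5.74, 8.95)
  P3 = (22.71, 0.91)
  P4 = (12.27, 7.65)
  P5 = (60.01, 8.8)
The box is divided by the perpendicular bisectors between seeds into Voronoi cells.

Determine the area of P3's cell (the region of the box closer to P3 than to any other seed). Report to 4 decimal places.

Area of P3's cell: 135.8341

1. box [0,63]×[0,11]: [(0, 0) (63, 0) (63, 11) (0, 11)]
2. ⊥bis P3·P0 via (31.23,2.855): [(0, 0) (31.8818, 0) (29.3706, 11) (0, 11)]  |A|=336.888
3. ⊥bis P3·P1 via (36.11,5.43): [(0, 0) (31.8818, 0) (29.3706, 11) (0, 11)]  |A|=336.888
4. ⊥bis P3·P2 via (14.225,4.93): [(11.8893, 0) (31.8818, 0) (29.3706, 11) (17.1008, 11)]  |A|=177.4424
5. ⊥bis P3·P4 via (17.49,4.28): [(14.7269, 0) (31.8818, 0) (29.3706, 11) (21.8284, 11)]  |A|=135.8341
6. ⊥bis P3·P5 via (41.36,4.855): [(14.7269, 0) (31.8818, 0) (29.3706, 11) (21.8284, 11)]  |A|=135.8341
7. canonical 4-gon: [(14.7269, 0) (31.8818, 0) (29.3706, 11) (21.8284, 11)]
8. shoelace: 135.8341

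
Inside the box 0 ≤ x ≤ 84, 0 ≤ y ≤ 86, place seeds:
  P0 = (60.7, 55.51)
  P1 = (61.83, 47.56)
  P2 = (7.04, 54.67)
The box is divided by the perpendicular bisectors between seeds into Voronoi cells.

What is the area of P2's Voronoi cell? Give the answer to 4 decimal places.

1. box [0,84]×[0,86]: [(0, 0) (84, 0) (84, 86) (0, 86)]
2. ⊥bis P2·P0 via (33.87,55.09): [(0, 0) (34.7324, 0) (33.3861, 86) (0, 86)]  |A|=2929.0962
3. ⊥bis P2·P1 via (34.435,51.115): [(0, 0) (27.8019, 0) (33.9863, 47.6577) (33.3861, 86) (0, 86)]  |A|=2763.9508
4. canonical 5-gon: [(0, 0) (27.8019, 0) (33.9863, 47.6577) (33.3861, 86) (0, 86)]
5. shoelace: 2763.9508

Area of P2's cell: 2763.9508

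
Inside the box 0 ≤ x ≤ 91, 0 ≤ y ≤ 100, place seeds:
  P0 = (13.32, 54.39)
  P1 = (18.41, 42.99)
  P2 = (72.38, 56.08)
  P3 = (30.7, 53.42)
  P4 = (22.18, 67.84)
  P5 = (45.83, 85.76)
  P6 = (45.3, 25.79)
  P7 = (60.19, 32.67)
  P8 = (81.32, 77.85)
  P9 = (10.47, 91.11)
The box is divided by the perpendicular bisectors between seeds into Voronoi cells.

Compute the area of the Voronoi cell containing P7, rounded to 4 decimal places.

1. box [0,91]×[0,100]: [(0, 0) (91, 0) (91, 100) (0, 100)]
2. ⊥bis P7·P0 via (36.755,43.53): [(16.5828, 0) (91, 0) (91, 100) (62.9237, 100)]  |A|=5124.6741
3. ⊥bis P7·P1 via (39.3,37.83): [(45.22, 61.7967) (29.9557, 0) (91, 0) (91, 100) (62.9237, 100)]  |A|=4711.4734
4. ⊥bis P7·P2 via (66.285,44.375): [(43.8077, 56.0793) (29.9557, 0) (91, 0) (91, 31.5055)]  |A|=2455.0689
5. ⊥bis P7·P3 via (45.445,43.045): [(51.718, 51.9603) (37.9608, 32.4085) (29.9557, 0) (91, 0) (91, 31.5055)]  |A|=2349.4052
6. ⊥bis P7·P4 via (41.185,50.255): [(51.718, 51.9603) (37.9608, 32.4085) (29.9557, 0) (91, 0) (91, 31.5055)]  |A|=2349.4052
7. ⊥bis P7·P5 via (53.01,59.215): [(51.718, 51.9603) (37.9608, 32.4085) (29.9557, 0) (91, 0) (91, 31.5055)]  |A|=2349.4052
8. ⊥bis P7·P6 via (52.745,29.23): [(51.718, 51.9603) (45.9983, 43.8314) (66.2509, 0) (91, 0) (91, 31.5055)]  |A|=1469.4501
9. ⊥bis P7·P8 via (70.755,55.26): [(51.718, 51.9603) (45.9983, 43.8314) (66.2509, 0) (91, 0) (91, 31.5055)]  |A|=1469.4501
10. ⊥bis P7·P9 via (35.33,61.89): [(51.718, 51.9603) (45.9983, 43.8314) (66.2509, 0) (91, 0) (91, 31.5055)]  |A|=1469.4501
11. canonical 5-gon: [(51.718, 51.9603) (45.9983, 43.8314) (66.2509, 0) (91, 0) (91, 31.5055)]
12. shoelace: 1469.4501

Area of P7's cell: 1469.4501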